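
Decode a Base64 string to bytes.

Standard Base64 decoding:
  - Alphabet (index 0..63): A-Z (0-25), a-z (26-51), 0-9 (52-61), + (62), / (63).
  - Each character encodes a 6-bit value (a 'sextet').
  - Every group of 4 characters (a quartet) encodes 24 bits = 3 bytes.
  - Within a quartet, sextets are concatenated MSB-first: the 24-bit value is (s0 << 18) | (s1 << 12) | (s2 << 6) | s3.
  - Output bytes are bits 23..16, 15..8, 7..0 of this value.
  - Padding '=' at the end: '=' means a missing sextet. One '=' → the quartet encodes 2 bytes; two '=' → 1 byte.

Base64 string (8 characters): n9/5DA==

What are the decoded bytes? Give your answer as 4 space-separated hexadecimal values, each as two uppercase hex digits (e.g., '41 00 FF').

After char 0 ('n'=39): chars_in_quartet=1 acc=0x27 bytes_emitted=0
After char 1 ('9'=61): chars_in_quartet=2 acc=0x9FD bytes_emitted=0
After char 2 ('/'=63): chars_in_quartet=3 acc=0x27F7F bytes_emitted=0
After char 3 ('5'=57): chars_in_quartet=4 acc=0x9FDFF9 -> emit 9F DF F9, reset; bytes_emitted=3
After char 4 ('D'=3): chars_in_quartet=1 acc=0x3 bytes_emitted=3
After char 5 ('A'=0): chars_in_quartet=2 acc=0xC0 bytes_emitted=3
Padding '==': partial quartet acc=0xC0 -> emit 0C; bytes_emitted=4

Answer: 9F DF F9 0C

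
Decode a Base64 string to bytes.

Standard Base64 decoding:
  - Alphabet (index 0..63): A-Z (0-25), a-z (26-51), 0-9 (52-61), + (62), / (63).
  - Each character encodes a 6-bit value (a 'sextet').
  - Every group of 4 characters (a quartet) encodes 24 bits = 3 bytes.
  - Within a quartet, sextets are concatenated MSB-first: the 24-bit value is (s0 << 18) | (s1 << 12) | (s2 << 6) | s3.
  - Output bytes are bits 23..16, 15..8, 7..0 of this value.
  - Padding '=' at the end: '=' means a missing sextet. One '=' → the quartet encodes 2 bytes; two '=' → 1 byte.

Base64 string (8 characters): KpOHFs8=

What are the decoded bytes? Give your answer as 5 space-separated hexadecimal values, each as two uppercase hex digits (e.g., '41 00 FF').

After char 0 ('K'=10): chars_in_quartet=1 acc=0xA bytes_emitted=0
After char 1 ('p'=41): chars_in_quartet=2 acc=0x2A9 bytes_emitted=0
After char 2 ('O'=14): chars_in_quartet=3 acc=0xAA4E bytes_emitted=0
After char 3 ('H'=7): chars_in_quartet=4 acc=0x2A9387 -> emit 2A 93 87, reset; bytes_emitted=3
After char 4 ('F'=5): chars_in_quartet=1 acc=0x5 bytes_emitted=3
After char 5 ('s'=44): chars_in_quartet=2 acc=0x16C bytes_emitted=3
After char 6 ('8'=60): chars_in_quartet=3 acc=0x5B3C bytes_emitted=3
Padding '=': partial quartet acc=0x5B3C -> emit 16 CF; bytes_emitted=5

Answer: 2A 93 87 16 CF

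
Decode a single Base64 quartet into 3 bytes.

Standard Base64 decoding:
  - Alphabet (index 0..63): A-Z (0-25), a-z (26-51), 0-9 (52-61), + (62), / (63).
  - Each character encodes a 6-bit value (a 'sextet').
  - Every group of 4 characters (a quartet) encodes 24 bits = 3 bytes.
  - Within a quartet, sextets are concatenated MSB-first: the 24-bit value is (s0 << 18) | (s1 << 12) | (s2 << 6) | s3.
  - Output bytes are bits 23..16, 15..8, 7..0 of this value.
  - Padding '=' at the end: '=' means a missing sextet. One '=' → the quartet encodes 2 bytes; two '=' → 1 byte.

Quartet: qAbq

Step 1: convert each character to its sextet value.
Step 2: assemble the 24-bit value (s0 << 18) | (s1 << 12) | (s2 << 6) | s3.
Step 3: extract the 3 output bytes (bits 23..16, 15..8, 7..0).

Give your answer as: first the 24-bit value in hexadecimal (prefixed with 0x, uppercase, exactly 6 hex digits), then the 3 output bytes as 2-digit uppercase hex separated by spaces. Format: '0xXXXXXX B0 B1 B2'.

Answer: 0xA806EA A8 06 EA

Derivation:
Sextets: q=42, A=0, b=27, q=42
24-bit: (42<<18) | (0<<12) | (27<<6) | 42
      = 0xA80000 | 0x000000 | 0x0006C0 | 0x00002A
      = 0xA806EA
Bytes: (v>>16)&0xFF=A8, (v>>8)&0xFF=06, v&0xFF=EA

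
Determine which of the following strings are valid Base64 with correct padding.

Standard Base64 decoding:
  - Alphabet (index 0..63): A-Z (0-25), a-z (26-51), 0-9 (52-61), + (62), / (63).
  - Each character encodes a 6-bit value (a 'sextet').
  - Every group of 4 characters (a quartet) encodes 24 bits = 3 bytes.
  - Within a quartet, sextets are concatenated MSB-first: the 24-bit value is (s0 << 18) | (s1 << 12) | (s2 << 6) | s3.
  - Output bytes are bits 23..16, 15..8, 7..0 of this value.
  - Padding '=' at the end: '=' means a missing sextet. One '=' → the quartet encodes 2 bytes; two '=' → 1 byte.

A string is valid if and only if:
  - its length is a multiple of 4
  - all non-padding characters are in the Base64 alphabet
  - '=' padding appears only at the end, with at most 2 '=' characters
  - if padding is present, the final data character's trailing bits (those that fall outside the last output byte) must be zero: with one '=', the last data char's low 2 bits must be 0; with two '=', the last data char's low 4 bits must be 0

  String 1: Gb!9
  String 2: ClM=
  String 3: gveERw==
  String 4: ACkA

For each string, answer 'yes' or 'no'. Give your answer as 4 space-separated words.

Answer: no yes yes yes

Derivation:
String 1: 'Gb!9' → invalid (bad char(s): ['!'])
String 2: 'ClM=' → valid
String 3: 'gveERw==' → valid
String 4: 'ACkA' → valid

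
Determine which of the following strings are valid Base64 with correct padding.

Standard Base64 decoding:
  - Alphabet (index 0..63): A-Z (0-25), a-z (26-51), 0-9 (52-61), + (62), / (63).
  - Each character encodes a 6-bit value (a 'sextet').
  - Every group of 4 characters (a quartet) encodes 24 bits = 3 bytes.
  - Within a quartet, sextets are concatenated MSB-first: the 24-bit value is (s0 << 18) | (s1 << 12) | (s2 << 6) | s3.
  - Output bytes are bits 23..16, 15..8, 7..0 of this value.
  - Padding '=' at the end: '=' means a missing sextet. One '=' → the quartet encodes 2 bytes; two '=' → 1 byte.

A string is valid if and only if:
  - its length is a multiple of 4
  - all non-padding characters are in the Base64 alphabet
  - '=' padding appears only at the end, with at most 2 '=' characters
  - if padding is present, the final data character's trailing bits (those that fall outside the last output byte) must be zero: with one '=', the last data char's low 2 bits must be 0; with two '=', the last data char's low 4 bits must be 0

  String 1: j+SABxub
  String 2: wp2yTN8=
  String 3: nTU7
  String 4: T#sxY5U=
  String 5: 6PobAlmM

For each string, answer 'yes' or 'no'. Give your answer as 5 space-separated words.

Answer: yes yes yes no yes

Derivation:
String 1: 'j+SABxub' → valid
String 2: 'wp2yTN8=' → valid
String 3: 'nTU7' → valid
String 4: 'T#sxY5U=' → invalid (bad char(s): ['#'])
String 5: '6PobAlmM' → valid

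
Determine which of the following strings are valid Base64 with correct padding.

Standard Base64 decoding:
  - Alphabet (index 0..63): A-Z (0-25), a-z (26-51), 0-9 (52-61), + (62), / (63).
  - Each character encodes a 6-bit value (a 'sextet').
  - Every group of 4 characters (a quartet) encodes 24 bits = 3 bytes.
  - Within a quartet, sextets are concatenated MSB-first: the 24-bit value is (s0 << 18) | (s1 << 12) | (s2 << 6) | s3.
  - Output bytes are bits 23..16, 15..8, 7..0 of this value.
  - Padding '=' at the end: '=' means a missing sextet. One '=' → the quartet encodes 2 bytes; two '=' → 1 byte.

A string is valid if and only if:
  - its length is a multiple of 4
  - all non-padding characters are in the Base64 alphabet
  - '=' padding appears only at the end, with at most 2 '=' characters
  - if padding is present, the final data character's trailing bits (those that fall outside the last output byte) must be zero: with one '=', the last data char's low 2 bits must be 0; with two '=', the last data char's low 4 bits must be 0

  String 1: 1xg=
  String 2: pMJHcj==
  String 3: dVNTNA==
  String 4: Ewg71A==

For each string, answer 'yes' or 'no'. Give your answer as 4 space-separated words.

String 1: '1xg=' → valid
String 2: 'pMJHcj==' → invalid (bad trailing bits)
String 3: 'dVNTNA==' → valid
String 4: 'Ewg71A==' → valid

Answer: yes no yes yes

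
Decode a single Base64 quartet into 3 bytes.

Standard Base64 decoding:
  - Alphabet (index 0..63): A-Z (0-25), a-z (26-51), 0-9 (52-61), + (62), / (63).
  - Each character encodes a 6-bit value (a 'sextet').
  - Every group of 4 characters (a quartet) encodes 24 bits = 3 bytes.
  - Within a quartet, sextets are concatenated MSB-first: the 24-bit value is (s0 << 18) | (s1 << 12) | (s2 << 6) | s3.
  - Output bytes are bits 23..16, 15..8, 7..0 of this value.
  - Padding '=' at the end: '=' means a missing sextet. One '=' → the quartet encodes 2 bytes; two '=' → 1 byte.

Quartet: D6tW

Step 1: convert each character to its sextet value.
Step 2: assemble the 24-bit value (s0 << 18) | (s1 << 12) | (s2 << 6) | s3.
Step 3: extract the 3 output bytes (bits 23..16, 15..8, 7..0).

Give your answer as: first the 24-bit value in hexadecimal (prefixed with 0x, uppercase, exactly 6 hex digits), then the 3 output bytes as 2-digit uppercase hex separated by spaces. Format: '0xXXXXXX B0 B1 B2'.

Answer: 0x0FAB56 0F AB 56

Derivation:
Sextets: D=3, 6=58, t=45, W=22
24-bit: (3<<18) | (58<<12) | (45<<6) | 22
      = 0x0C0000 | 0x03A000 | 0x000B40 | 0x000016
      = 0x0FAB56
Bytes: (v>>16)&0xFF=0F, (v>>8)&0xFF=AB, v&0xFF=56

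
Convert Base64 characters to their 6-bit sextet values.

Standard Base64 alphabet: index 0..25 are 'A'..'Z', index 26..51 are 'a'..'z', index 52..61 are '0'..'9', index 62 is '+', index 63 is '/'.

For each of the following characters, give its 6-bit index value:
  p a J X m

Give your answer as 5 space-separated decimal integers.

'p': a..z range, 26 + ord('p') − ord('a') = 41
'a': a..z range, 26 + ord('a') − ord('a') = 26
'J': A..Z range, ord('J') − ord('A') = 9
'X': A..Z range, ord('X') − ord('A') = 23
'm': a..z range, 26 + ord('m') − ord('a') = 38

Answer: 41 26 9 23 38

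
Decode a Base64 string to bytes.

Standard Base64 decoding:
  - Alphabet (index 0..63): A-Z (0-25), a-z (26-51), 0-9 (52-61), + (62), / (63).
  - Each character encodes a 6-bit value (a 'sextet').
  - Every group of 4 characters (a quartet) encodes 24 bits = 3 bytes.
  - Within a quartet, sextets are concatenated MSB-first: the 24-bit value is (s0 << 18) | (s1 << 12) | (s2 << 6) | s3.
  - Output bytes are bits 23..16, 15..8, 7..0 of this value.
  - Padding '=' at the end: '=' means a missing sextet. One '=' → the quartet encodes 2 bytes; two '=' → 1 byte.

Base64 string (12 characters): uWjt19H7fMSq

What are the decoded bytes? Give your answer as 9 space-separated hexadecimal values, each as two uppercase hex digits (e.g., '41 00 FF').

Answer: B9 68 ED D7 D1 FB 7C C4 AA

Derivation:
After char 0 ('u'=46): chars_in_quartet=1 acc=0x2E bytes_emitted=0
After char 1 ('W'=22): chars_in_quartet=2 acc=0xB96 bytes_emitted=0
After char 2 ('j'=35): chars_in_quartet=3 acc=0x2E5A3 bytes_emitted=0
After char 3 ('t'=45): chars_in_quartet=4 acc=0xB968ED -> emit B9 68 ED, reset; bytes_emitted=3
After char 4 ('1'=53): chars_in_quartet=1 acc=0x35 bytes_emitted=3
After char 5 ('9'=61): chars_in_quartet=2 acc=0xD7D bytes_emitted=3
After char 6 ('H'=7): chars_in_quartet=3 acc=0x35F47 bytes_emitted=3
After char 7 ('7'=59): chars_in_quartet=4 acc=0xD7D1FB -> emit D7 D1 FB, reset; bytes_emitted=6
After char 8 ('f'=31): chars_in_quartet=1 acc=0x1F bytes_emitted=6
After char 9 ('M'=12): chars_in_quartet=2 acc=0x7CC bytes_emitted=6
After char 10 ('S'=18): chars_in_quartet=3 acc=0x1F312 bytes_emitted=6
After char 11 ('q'=42): chars_in_quartet=4 acc=0x7CC4AA -> emit 7C C4 AA, reset; bytes_emitted=9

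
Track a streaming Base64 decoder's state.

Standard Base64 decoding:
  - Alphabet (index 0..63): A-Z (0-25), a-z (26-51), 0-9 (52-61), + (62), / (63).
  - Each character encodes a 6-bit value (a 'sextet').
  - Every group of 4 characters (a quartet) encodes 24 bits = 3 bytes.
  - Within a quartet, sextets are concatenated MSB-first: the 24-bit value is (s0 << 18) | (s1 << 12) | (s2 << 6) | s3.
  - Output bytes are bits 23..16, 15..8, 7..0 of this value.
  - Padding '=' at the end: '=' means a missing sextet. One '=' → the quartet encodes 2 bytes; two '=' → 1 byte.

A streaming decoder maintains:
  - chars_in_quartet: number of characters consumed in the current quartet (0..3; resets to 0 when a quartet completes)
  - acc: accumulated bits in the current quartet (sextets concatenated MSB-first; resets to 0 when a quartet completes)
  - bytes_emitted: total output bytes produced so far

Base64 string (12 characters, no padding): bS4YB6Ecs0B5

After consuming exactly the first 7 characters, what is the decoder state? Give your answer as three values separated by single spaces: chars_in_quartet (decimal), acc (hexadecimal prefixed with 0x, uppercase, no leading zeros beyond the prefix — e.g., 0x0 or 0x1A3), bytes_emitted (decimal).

Answer: 3 0x1E84 3

Derivation:
After char 0 ('b'=27): chars_in_quartet=1 acc=0x1B bytes_emitted=0
After char 1 ('S'=18): chars_in_quartet=2 acc=0x6D2 bytes_emitted=0
After char 2 ('4'=56): chars_in_quartet=3 acc=0x1B4B8 bytes_emitted=0
After char 3 ('Y'=24): chars_in_quartet=4 acc=0x6D2E18 -> emit 6D 2E 18, reset; bytes_emitted=3
After char 4 ('B'=1): chars_in_quartet=1 acc=0x1 bytes_emitted=3
After char 5 ('6'=58): chars_in_quartet=2 acc=0x7A bytes_emitted=3
After char 6 ('E'=4): chars_in_quartet=3 acc=0x1E84 bytes_emitted=3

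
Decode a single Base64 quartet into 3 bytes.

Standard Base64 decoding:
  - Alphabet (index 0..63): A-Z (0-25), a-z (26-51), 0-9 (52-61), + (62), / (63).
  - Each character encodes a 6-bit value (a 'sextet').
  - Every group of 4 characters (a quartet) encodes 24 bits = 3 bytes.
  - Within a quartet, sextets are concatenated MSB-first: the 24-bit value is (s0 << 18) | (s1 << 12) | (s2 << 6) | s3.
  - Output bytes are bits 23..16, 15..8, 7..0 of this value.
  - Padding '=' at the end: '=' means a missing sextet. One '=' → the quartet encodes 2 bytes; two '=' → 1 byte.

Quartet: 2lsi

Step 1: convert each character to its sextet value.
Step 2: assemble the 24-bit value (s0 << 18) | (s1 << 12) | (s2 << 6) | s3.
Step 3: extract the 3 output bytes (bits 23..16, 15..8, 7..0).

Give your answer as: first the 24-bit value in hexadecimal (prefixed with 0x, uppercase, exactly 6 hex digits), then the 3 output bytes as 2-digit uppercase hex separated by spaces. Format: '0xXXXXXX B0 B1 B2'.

Answer: 0xDA5B22 DA 5B 22

Derivation:
Sextets: 2=54, l=37, s=44, i=34
24-bit: (54<<18) | (37<<12) | (44<<6) | 34
      = 0xD80000 | 0x025000 | 0x000B00 | 0x000022
      = 0xDA5B22
Bytes: (v>>16)&0xFF=DA, (v>>8)&0xFF=5B, v&0xFF=22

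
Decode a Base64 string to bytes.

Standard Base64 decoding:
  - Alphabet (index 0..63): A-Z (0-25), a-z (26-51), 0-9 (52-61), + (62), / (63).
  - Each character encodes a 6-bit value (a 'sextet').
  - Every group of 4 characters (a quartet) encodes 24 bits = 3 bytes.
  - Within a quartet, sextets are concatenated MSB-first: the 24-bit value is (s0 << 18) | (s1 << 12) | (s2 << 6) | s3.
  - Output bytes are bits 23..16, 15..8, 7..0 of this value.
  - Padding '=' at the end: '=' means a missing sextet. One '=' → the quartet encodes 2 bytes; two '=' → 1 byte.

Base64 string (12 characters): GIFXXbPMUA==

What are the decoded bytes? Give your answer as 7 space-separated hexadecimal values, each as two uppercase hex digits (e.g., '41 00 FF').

After char 0 ('G'=6): chars_in_quartet=1 acc=0x6 bytes_emitted=0
After char 1 ('I'=8): chars_in_quartet=2 acc=0x188 bytes_emitted=0
After char 2 ('F'=5): chars_in_quartet=3 acc=0x6205 bytes_emitted=0
After char 3 ('X'=23): chars_in_quartet=4 acc=0x188157 -> emit 18 81 57, reset; bytes_emitted=3
After char 4 ('X'=23): chars_in_quartet=1 acc=0x17 bytes_emitted=3
After char 5 ('b'=27): chars_in_quartet=2 acc=0x5DB bytes_emitted=3
After char 6 ('P'=15): chars_in_quartet=3 acc=0x176CF bytes_emitted=3
After char 7 ('M'=12): chars_in_quartet=4 acc=0x5DB3CC -> emit 5D B3 CC, reset; bytes_emitted=6
After char 8 ('U'=20): chars_in_quartet=1 acc=0x14 bytes_emitted=6
After char 9 ('A'=0): chars_in_quartet=2 acc=0x500 bytes_emitted=6
Padding '==': partial quartet acc=0x500 -> emit 50; bytes_emitted=7

Answer: 18 81 57 5D B3 CC 50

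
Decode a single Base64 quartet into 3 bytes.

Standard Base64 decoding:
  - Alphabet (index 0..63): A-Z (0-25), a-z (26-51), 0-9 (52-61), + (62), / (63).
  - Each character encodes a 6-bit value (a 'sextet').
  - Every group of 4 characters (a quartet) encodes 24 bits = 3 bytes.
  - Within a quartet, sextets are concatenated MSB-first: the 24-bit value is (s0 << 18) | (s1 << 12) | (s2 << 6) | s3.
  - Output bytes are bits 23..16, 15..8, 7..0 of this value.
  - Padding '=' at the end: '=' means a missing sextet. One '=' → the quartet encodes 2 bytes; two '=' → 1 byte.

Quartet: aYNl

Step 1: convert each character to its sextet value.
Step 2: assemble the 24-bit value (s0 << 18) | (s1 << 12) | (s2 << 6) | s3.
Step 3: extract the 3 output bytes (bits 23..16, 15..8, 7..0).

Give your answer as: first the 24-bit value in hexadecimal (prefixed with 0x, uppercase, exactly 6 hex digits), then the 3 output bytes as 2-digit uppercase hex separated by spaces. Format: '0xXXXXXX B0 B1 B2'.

Sextets: a=26, Y=24, N=13, l=37
24-bit: (26<<18) | (24<<12) | (13<<6) | 37
      = 0x680000 | 0x018000 | 0x000340 | 0x000025
      = 0x698365
Bytes: (v>>16)&0xFF=69, (v>>8)&0xFF=83, v&0xFF=65

Answer: 0x698365 69 83 65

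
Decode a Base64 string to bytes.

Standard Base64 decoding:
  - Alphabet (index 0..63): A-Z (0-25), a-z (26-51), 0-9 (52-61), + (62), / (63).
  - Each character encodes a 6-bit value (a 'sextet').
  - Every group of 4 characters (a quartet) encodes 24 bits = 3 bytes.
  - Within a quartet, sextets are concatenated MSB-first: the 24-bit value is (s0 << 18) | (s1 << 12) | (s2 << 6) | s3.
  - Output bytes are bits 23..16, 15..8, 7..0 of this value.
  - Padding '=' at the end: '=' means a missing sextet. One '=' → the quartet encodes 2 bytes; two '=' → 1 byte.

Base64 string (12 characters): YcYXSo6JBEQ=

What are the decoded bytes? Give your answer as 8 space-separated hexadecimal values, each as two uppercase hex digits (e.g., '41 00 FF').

Answer: 61 C6 17 4A 8E 89 04 44

Derivation:
After char 0 ('Y'=24): chars_in_quartet=1 acc=0x18 bytes_emitted=0
After char 1 ('c'=28): chars_in_quartet=2 acc=0x61C bytes_emitted=0
After char 2 ('Y'=24): chars_in_quartet=3 acc=0x18718 bytes_emitted=0
After char 3 ('X'=23): chars_in_quartet=4 acc=0x61C617 -> emit 61 C6 17, reset; bytes_emitted=3
After char 4 ('S'=18): chars_in_quartet=1 acc=0x12 bytes_emitted=3
After char 5 ('o'=40): chars_in_quartet=2 acc=0x4A8 bytes_emitted=3
After char 6 ('6'=58): chars_in_quartet=3 acc=0x12A3A bytes_emitted=3
After char 7 ('J'=9): chars_in_quartet=4 acc=0x4A8E89 -> emit 4A 8E 89, reset; bytes_emitted=6
After char 8 ('B'=1): chars_in_quartet=1 acc=0x1 bytes_emitted=6
After char 9 ('E'=4): chars_in_quartet=2 acc=0x44 bytes_emitted=6
After char 10 ('Q'=16): chars_in_quartet=3 acc=0x1110 bytes_emitted=6
Padding '=': partial quartet acc=0x1110 -> emit 04 44; bytes_emitted=8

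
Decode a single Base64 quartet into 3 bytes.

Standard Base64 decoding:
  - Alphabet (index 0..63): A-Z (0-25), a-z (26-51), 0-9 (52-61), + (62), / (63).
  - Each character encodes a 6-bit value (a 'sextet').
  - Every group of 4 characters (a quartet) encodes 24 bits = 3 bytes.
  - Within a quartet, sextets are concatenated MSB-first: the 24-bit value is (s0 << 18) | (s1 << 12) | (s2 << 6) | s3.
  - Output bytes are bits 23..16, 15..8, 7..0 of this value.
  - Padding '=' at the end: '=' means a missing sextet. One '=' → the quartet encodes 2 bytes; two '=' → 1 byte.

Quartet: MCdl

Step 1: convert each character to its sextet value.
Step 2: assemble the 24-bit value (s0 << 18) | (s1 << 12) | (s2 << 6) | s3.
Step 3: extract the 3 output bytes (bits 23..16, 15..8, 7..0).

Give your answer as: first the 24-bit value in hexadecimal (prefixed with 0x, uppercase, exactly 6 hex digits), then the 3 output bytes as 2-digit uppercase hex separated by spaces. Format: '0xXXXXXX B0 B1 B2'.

Answer: 0x302765 30 27 65

Derivation:
Sextets: M=12, C=2, d=29, l=37
24-bit: (12<<18) | (2<<12) | (29<<6) | 37
      = 0x300000 | 0x002000 | 0x000740 | 0x000025
      = 0x302765
Bytes: (v>>16)&0xFF=30, (v>>8)&0xFF=27, v&0xFF=65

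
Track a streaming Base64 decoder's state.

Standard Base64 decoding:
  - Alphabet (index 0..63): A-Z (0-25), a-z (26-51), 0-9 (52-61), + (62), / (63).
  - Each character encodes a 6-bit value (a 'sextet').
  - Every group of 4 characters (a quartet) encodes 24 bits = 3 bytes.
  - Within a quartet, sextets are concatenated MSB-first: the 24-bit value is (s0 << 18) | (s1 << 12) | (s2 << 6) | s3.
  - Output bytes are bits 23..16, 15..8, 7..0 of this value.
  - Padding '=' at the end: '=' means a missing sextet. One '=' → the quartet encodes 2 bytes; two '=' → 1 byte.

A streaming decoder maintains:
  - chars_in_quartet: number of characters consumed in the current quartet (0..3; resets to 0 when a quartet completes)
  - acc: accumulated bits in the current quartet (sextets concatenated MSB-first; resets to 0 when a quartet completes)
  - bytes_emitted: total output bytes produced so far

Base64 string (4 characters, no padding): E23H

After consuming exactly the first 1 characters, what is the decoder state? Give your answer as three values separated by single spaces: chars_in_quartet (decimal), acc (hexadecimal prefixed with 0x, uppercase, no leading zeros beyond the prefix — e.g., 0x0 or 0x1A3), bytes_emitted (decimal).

Answer: 1 0x4 0

Derivation:
After char 0 ('E'=4): chars_in_quartet=1 acc=0x4 bytes_emitted=0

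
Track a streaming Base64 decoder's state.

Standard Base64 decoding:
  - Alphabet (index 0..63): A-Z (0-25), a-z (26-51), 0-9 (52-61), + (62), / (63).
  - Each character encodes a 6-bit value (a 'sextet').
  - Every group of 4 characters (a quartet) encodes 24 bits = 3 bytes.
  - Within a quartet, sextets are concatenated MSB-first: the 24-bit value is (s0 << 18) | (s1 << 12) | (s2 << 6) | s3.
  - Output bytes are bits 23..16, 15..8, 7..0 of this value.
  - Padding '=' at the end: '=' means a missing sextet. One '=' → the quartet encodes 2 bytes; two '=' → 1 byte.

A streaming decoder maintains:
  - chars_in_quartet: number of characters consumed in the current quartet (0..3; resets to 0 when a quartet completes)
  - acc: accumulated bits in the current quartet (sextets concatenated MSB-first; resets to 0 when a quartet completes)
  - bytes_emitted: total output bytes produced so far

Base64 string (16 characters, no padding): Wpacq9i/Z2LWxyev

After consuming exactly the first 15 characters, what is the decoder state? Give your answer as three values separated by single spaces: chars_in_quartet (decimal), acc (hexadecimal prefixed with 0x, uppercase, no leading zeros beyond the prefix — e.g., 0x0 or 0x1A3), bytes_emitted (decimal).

Answer: 3 0x31C9E 9

Derivation:
After char 0 ('W'=22): chars_in_quartet=1 acc=0x16 bytes_emitted=0
After char 1 ('p'=41): chars_in_quartet=2 acc=0x5A9 bytes_emitted=0
After char 2 ('a'=26): chars_in_quartet=3 acc=0x16A5A bytes_emitted=0
After char 3 ('c'=28): chars_in_quartet=4 acc=0x5A969C -> emit 5A 96 9C, reset; bytes_emitted=3
After char 4 ('q'=42): chars_in_quartet=1 acc=0x2A bytes_emitted=3
After char 5 ('9'=61): chars_in_quartet=2 acc=0xABD bytes_emitted=3
After char 6 ('i'=34): chars_in_quartet=3 acc=0x2AF62 bytes_emitted=3
After char 7 ('/'=63): chars_in_quartet=4 acc=0xABD8BF -> emit AB D8 BF, reset; bytes_emitted=6
After char 8 ('Z'=25): chars_in_quartet=1 acc=0x19 bytes_emitted=6
After char 9 ('2'=54): chars_in_quartet=2 acc=0x676 bytes_emitted=6
After char 10 ('L'=11): chars_in_quartet=3 acc=0x19D8B bytes_emitted=6
After char 11 ('W'=22): chars_in_quartet=4 acc=0x6762D6 -> emit 67 62 D6, reset; bytes_emitted=9
After char 12 ('x'=49): chars_in_quartet=1 acc=0x31 bytes_emitted=9
After char 13 ('y'=50): chars_in_quartet=2 acc=0xC72 bytes_emitted=9
After char 14 ('e'=30): chars_in_quartet=3 acc=0x31C9E bytes_emitted=9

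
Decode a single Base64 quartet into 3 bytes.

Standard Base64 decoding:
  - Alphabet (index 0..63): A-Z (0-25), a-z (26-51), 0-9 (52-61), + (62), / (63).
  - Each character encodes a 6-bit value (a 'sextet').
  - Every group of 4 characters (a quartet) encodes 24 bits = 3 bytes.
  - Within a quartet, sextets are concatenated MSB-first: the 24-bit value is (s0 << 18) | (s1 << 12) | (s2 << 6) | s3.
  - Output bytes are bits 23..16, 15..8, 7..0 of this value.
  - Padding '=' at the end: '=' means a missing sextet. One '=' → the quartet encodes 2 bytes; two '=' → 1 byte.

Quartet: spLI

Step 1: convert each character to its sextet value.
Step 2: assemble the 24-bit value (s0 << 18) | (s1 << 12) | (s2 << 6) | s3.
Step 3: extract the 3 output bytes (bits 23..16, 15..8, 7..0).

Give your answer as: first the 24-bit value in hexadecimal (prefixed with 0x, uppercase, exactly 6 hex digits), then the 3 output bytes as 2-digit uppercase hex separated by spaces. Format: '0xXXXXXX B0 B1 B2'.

Sextets: s=44, p=41, L=11, I=8
24-bit: (44<<18) | (41<<12) | (11<<6) | 8
      = 0xB00000 | 0x029000 | 0x0002C0 | 0x000008
      = 0xB292C8
Bytes: (v>>16)&0xFF=B2, (v>>8)&0xFF=92, v&0xFF=C8

Answer: 0xB292C8 B2 92 C8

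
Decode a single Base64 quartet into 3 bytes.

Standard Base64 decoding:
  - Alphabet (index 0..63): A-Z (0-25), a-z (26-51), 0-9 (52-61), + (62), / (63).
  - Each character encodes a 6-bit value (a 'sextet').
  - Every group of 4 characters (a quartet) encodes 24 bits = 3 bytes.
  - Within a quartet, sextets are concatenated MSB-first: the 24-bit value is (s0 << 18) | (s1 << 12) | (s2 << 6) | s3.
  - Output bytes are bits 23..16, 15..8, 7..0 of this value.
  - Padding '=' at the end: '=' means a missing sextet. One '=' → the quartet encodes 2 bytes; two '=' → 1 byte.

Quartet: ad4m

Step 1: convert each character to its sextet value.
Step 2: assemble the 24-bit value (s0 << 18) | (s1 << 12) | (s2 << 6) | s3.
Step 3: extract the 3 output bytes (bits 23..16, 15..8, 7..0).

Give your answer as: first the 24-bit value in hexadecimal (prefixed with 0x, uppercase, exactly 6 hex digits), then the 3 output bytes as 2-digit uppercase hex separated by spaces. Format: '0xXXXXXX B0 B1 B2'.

Sextets: a=26, d=29, 4=56, m=38
24-bit: (26<<18) | (29<<12) | (56<<6) | 38
      = 0x680000 | 0x01D000 | 0x000E00 | 0x000026
      = 0x69DE26
Bytes: (v>>16)&0xFF=69, (v>>8)&0xFF=DE, v&0xFF=26

Answer: 0x69DE26 69 DE 26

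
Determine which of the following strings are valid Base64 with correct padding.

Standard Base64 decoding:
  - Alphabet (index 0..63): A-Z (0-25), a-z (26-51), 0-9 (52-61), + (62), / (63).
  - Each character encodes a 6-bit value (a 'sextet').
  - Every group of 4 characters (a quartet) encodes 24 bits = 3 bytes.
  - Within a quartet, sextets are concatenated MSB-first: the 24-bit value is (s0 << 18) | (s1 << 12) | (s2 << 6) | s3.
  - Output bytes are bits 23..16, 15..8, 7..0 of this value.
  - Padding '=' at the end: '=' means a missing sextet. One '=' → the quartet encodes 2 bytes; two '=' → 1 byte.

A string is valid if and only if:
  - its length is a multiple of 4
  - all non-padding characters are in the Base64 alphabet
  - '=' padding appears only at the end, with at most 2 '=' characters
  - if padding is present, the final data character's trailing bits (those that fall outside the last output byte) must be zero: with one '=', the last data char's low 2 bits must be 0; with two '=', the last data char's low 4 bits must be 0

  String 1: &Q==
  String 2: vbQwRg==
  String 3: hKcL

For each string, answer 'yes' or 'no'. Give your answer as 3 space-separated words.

String 1: '&Q==' → invalid (bad char(s): ['&'])
String 2: 'vbQwRg==' → valid
String 3: 'hKcL' → valid

Answer: no yes yes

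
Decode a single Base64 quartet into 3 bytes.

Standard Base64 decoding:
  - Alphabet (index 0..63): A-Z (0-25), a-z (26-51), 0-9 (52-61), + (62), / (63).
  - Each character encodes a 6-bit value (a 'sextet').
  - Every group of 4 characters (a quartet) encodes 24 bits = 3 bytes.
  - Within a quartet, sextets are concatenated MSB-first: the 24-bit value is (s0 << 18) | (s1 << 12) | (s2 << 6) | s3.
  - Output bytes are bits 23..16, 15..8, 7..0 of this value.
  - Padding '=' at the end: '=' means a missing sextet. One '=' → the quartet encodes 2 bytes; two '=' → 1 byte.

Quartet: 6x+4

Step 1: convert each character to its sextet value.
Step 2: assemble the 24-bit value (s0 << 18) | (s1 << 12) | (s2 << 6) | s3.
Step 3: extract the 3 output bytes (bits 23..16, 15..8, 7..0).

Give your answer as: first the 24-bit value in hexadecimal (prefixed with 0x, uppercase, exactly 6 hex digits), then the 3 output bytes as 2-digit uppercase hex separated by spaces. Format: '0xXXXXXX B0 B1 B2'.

Sextets: 6=58, x=49, +=62, 4=56
24-bit: (58<<18) | (49<<12) | (62<<6) | 56
      = 0xE80000 | 0x031000 | 0x000F80 | 0x000038
      = 0xEB1FB8
Bytes: (v>>16)&0xFF=EB, (v>>8)&0xFF=1F, v&0xFF=B8

Answer: 0xEB1FB8 EB 1F B8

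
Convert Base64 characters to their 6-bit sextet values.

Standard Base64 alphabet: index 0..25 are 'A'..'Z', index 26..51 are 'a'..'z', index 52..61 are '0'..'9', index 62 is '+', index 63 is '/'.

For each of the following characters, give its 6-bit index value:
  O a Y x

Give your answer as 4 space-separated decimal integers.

Answer: 14 26 24 49

Derivation:
'O': A..Z range, ord('O') − ord('A') = 14
'a': a..z range, 26 + ord('a') − ord('a') = 26
'Y': A..Z range, ord('Y') − ord('A') = 24
'x': a..z range, 26 + ord('x') − ord('a') = 49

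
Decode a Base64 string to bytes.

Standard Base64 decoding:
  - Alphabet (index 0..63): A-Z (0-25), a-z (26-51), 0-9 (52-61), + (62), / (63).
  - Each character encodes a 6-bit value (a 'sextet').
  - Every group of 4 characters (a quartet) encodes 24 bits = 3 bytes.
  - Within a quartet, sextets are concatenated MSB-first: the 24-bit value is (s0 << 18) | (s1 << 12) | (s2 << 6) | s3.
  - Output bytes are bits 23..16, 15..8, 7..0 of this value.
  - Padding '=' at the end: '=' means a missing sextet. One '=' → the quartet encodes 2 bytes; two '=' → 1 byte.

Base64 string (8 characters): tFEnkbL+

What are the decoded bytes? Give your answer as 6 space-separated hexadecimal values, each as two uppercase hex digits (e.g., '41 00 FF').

Answer: B4 51 27 91 B2 FE

Derivation:
After char 0 ('t'=45): chars_in_quartet=1 acc=0x2D bytes_emitted=0
After char 1 ('F'=5): chars_in_quartet=2 acc=0xB45 bytes_emitted=0
After char 2 ('E'=4): chars_in_quartet=3 acc=0x2D144 bytes_emitted=0
After char 3 ('n'=39): chars_in_quartet=4 acc=0xB45127 -> emit B4 51 27, reset; bytes_emitted=3
After char 4 ('k'=36): chars_in_quartet=1 acc=0x24 bytes_emitted=3
After char 5 ('b'=27): chars_in_quartet=2 acc=0x91B bytes_emitted=3
After char 6 ('L'=11): chars_in_quartet=3 acc=0x246CB bytes_emitted=3
After char 7 ('+'=62): chars_in_quartet=4 acc=0x91B2FE -> emit 91 B2 FE, reset; bytes_emitted=6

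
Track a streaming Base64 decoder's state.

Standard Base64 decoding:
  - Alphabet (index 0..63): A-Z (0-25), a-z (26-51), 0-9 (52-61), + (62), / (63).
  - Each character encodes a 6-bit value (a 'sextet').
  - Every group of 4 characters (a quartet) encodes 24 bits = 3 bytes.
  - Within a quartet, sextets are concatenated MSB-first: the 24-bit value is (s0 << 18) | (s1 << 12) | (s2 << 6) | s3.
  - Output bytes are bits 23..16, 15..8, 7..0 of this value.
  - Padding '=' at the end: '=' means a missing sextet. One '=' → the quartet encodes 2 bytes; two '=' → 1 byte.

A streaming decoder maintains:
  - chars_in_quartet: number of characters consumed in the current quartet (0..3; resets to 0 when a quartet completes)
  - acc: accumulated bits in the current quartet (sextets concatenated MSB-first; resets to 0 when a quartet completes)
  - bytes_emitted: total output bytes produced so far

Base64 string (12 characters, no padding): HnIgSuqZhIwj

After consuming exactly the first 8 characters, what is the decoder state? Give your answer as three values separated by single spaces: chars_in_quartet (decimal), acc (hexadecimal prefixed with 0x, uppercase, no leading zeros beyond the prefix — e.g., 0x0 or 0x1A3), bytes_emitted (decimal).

Answer: 0 0x0 6

Derivation:
After char 0 ('H'=7): chars_in_quartet=1 acc=0x7 bytes_emitted=0
After char 1 ('n'=39): chars_in_quartet=2 acc=0x1E7 bytes_emitted=0
After char 2 ('I'=8): chars_in_quartet=3 acc=0x79C8 bytes_emitted=0
After char 3 ('g'=32): chars_in_quartet=4 acc=0x1E7220 -> emit 1E 72 20, reset; bytes_emitted=3
After char 4 ('S'=18): chars_in_quartet=1 acc=0x12 bytes_emitted=3
After char 5 ('u'=46): chars_in_quartet=2 acc=0x4AE bytes_emitted=3
After char 6 ('q'=42): chars_in_quartet=3 acc=0x12BAA bytes_emitted=3
After char 7 ('Z'=25): chars_in_quartet=4 acc=0x4AEA99 -> emit 4A EA 99, reset; bytes_emitted=6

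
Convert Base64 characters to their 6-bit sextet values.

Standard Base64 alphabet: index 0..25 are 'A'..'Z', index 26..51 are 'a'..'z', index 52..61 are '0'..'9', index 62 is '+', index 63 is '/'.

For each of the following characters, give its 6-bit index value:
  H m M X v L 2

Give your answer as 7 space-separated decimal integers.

'H': A..Z range, ord('H') − ord('A') = 7
'm': a..z range, 26 + ord('m') − ord('a') = 38
'M': A..Z range, ord('M') − ord('A') = 12
'X': A..Z range, ord('X') − ord('A') = 23
'v': a..z range, 26 + ord('v') − ord('a') = 47
'L': A..Z range, ord('L') − ord('A') = 11
'2': 0..9 range, 52 + ord('2') − ord('0') = 54

Answer: 7 38 12 23 47 11 54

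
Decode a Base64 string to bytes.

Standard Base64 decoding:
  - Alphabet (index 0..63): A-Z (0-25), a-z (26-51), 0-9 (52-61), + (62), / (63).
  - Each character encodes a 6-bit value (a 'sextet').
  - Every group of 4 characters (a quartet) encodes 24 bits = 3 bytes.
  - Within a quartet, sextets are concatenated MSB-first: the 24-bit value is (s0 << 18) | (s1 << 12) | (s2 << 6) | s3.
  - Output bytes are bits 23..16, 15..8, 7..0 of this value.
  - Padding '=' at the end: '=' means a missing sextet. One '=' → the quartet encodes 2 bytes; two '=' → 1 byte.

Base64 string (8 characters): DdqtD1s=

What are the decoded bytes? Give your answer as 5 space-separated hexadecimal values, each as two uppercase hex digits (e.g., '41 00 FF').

Answer: 0D DA AD 0F 5B

Derivation:
After char 0 ('D'=3): chars_in_quartet=1 acc=0x3 bytes_emitted=0
After char 1 ('d'=29): chars_in_quartet=2 acc=0xDD bytes_emitted=0
After char 2 ('q'=42): chars_in_quartet=3 acc=0x376A bytes_emitted=0
After char 3 ('t'=45): chars_in_quartet=4 acc=0xDDAAD -> emit 0D DA AD, reset; bytes_emitted=3
After char 4 ('D'=3): chars_in_quartet=1 acc=0x3 bytes_emitted=3
After char 5 ('1'=53): chars_in_quartet=2 acc=0xF5 bytes_emitted=3
After char 6 ('s'=44): chars_in_quartet=3 acc=0x3D6C bytes_emitted=3
Padding '=': partial quartet acc=0x3D6C -> emit 0F 5B; bytes_emitted=5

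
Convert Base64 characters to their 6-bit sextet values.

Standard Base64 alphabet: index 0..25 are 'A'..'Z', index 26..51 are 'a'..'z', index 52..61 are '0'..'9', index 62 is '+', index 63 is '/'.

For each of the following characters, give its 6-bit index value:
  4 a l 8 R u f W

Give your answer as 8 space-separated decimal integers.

Answer: 56 26 37 60 17 46 31 22

Derivation:
'4': 0..9 range, 52 + ord('4') − ord('0') = 56
'a': a..z range, 26 + ord('a') − ord('a') = 26
'l': a..z range, 26 + ord('l') − ord('a') = 37
'8': 0..9 range, 52 + ord('8') − ord('0') = 60
'R': A..Z range, ord('R') − ord('A') = 17
'u': a..z range, 26 + ord('u') − ord('a') = 46
'f': a..z range, 26 + ord('f') − ord('a') = 31
'W': A..Z range, ord('W') − ord('A') = 22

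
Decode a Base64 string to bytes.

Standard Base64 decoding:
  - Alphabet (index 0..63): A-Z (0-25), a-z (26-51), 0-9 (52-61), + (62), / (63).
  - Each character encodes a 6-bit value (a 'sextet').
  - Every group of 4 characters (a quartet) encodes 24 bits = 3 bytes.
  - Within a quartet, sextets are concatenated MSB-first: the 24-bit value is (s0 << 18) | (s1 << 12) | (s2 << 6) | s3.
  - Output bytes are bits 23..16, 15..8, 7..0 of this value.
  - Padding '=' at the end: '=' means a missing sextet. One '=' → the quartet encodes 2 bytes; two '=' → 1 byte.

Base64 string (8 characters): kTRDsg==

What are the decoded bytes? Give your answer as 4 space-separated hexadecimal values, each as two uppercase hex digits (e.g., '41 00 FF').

After char 0 ('k'=36): chars_in_quartet=1 acc=0x24 bytes_emitted=0
After char 1 ('T'=19): chars_in_quartet=2 acc=0x913 bytes_emitted=0
After char 2 ('R'=17): chars_in_quartet=3 acc=0x244D1 bytes_emitted=0
After char 3 ('D'=3): chars_in_quartet=4 acc=0x913443 -> emit 91 34 43, reset; bytes_emitted=3
After char 4 ('s'=44): chars_in_quartet=1 acc=0x2C bytes_emitted=3
After char 5 ('g'=32): chars_in_quartet=2 acc=0xB20 bytes_emitted=3
Padding '==': partial quartet acc=0xB20 -> emit B2; bytes_emitted=4

Answer: 91 34 43 B2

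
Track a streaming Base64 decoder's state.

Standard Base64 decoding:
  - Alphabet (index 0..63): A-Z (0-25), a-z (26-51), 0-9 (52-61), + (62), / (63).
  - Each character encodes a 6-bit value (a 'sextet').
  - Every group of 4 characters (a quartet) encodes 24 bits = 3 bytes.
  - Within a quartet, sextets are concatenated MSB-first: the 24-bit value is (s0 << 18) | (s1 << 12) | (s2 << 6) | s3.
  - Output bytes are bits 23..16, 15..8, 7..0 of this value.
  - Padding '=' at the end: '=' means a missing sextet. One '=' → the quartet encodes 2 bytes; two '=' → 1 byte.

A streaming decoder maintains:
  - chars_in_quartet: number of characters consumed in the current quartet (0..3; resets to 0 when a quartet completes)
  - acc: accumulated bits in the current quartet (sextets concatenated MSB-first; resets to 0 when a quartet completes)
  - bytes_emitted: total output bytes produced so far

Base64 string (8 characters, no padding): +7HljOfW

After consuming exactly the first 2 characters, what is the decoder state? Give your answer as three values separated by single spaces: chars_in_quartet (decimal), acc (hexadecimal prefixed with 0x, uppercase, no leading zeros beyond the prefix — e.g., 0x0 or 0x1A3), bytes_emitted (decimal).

Answer: 2 0xFBB 0

Derivation:
After char 0 ('+'=62): chars_in_quartet=1 acc=0x3E bytes_emitted=0
After char 1 ('7'=59): chars_in_quartet=2 acc=0xFBB bytes_emitted=0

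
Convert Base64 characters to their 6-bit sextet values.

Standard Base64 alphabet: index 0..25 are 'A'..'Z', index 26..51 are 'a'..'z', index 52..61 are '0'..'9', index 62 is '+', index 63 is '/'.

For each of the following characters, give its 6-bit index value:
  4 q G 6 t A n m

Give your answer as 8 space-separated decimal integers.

Answer: 56 42 6 58 45 0 39 38

Derivation:
'4': 0..9 range, 52 + ord('4') − ord('0') = 56
'q': a..z range, 26 + ord('q') − ord('a') = 42
'G': A..Z range, ord('G') − ord('A') = 6
'6': 0..9 range, 52 + ord('6') − ord('0') = 58
't': a..z range, 26 + ord('t') − ord('a') = 45
'A': A..Z range, ord('A') − ord('A') = 0
'n': a..z range, 26 + ord('n') − ord('a') = 39
'm': a..z range, 26 + ord('m') − ord('a') = 38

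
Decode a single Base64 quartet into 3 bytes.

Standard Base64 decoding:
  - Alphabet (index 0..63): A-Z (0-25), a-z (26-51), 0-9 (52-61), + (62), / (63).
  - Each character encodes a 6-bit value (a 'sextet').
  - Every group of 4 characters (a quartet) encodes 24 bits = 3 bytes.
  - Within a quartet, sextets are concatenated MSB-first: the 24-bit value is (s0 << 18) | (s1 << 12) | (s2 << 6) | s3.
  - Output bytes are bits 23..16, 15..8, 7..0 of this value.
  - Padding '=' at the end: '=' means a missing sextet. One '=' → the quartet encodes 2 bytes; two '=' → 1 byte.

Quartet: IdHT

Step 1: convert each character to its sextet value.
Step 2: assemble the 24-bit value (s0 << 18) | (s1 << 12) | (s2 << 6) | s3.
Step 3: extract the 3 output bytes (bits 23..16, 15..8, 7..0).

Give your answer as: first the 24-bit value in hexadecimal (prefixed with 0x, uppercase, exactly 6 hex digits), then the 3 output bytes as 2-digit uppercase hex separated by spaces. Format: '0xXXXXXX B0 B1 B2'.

Sextets: I=8, d=29, H=7, T=19
24-bit: (8<<18) | (29<<12) | (7<<6) | 19
      = 0x200000 | 0x01D000 | 0x0001C0 | 0x000013
      = 0x21D1D3
Bytes: (v>>16)&0xFF=21, (v>>8)&0xFF=D1, v&0xFF=D3

Answer: 0x21D1D3 21 D1 D3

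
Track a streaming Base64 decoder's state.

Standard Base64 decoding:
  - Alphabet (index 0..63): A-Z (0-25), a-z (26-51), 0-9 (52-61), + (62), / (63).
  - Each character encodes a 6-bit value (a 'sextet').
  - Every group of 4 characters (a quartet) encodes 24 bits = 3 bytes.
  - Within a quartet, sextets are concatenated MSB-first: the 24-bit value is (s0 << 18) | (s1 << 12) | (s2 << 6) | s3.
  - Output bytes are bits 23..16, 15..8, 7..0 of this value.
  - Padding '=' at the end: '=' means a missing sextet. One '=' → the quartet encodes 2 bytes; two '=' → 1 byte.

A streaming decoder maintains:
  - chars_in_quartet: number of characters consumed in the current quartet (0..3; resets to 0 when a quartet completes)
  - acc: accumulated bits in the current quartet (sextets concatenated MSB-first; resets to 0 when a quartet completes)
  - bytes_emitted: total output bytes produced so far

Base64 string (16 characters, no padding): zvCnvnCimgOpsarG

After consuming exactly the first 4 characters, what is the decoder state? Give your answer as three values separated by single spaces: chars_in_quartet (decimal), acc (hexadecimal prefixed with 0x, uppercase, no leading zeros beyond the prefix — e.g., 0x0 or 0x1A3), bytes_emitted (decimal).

Answer: 0 0x0 3

Derivation:
After char 0 ('z'=51): chars_in_quartet=1 acc=0x33 bytes_emitted=0
After char 1 ('v'=47): chars_in_quartet=2 acc=0xCEF bytes_emitted=0
After char 2 ('C'=2): chars_in_quartet=3 acc=0x33BC2 bytes_emitted=0
After char 3 ('n'=39): chars_in_quartet=4 acc=0xCEF0A7 -> emit CE F0 A7, reset; bytes_emitted=3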